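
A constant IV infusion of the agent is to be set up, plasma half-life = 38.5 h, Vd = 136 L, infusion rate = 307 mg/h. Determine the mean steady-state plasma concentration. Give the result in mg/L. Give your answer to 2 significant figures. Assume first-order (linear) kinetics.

k = ln2 / t½ = 0.693147 / 38.5 = 0.01800 h⁻¹
CL = k × Vd = 0.01800 × 136 = 2.448 L/h
At steady state Css = R₀ / CL = 307 / 2.448 = 125.4 mg/L

130 mg/L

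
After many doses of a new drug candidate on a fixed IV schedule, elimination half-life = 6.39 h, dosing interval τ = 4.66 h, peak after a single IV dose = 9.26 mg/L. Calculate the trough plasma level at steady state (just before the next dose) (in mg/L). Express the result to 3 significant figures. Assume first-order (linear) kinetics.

14.1 mg/L

k = ln2 / t½ = 0.693147 / 6.39 = 0.1085 h⁻¹
e^(−kτ) = e^(−0.1085 × 4.66) = 0.6031
Accumulation ratio R = 1 / (1 − e^(−kτ)) = 1 / (1 − 0.6031) = 2.520
Steady-state trough = C₀ × R × e^(−kτ) = 9.26 × 2.520 × 0.6031 = 14.07 mg/L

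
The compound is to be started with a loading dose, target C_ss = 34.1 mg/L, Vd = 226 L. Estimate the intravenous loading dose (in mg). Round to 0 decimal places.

LD = Css × Vd = 34.1 × 226 = 7707 mg

7707 mg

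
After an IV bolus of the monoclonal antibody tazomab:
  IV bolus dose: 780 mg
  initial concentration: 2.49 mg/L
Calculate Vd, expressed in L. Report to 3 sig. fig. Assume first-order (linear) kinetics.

313 L

Vd = Dose / C₀ = 780.0 / 2.49 = 313.3 L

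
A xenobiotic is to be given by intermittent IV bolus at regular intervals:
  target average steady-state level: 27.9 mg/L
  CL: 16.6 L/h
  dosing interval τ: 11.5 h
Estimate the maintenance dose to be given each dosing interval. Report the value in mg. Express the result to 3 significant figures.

At steady state, Dose/τ = Css × CL.
Dose = Css × CL × τ = 27.9 × 16.60 × 11.5 = 5326 mg

5330 mg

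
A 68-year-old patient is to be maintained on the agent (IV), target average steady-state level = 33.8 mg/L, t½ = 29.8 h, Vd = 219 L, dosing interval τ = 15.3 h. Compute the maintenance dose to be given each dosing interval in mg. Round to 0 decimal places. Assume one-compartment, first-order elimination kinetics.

k = ln2 / t½ = 0.693147 / 29.8 = 0.02326 h⁻¹
CL = k × Vd = 0.02326 × 219 = 5.094 L/h
At steady state, Dose/τ = Css × CL.
Dose = Css × CL × τ = 33.8 × 5.094 × 15.3 = 2634 mg

2634 mg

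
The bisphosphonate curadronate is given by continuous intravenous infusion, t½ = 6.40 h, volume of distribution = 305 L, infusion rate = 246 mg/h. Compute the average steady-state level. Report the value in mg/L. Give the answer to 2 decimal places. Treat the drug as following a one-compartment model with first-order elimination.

k = ln2 / t½ = 0.693147 / 6.40 = 0.1083 h⁻¹
CL = k × Vd = 0.1083 × 305 = 33.03 L/h
At steady state Css = R₀ / CL = 246 / 33.03 = 7.448 mg/L

7.45 mg/L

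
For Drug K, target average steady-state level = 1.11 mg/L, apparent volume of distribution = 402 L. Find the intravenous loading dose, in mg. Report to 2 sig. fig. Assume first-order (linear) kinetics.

LD = Css × Vd = 1.11 × 402 = 446.2 mg

450 mg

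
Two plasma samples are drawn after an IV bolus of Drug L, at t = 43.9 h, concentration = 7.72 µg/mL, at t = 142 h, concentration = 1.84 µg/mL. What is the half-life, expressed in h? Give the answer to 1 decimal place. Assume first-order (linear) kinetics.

k = ln(C₁/C₂) / (t₂ − t₁) = ln(7.72/1.84) / (142 − 43.9)
  = 1.434 / 98.10 = 0.01462 h⁻¹
t½ = ln2 / k = 0.693147 / 0.01462 = 47.41 h

47.4 h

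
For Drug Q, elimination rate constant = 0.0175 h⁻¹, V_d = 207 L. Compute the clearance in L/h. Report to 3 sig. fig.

CL = k × Vd = 0.0175 × 207 = 3.623 L/h

3.62 L/h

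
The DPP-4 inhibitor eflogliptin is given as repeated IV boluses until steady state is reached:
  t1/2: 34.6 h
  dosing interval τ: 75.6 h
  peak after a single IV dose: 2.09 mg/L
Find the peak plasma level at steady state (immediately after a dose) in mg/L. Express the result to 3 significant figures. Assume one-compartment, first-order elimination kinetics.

2.68 mg/L

k = ln2 / t½ = 0.693147 / 34.6 = 0.02003 h⁻¹
e^(−kτ) = e^(−0.02003 × 75.6) = 0.2200
Accumulation ratio R = 1 / (1 − e^(−kτ)) = 1 / (1 − 0.2200) = 1.282
Steady-state peak = C₀ × R = 2.09 × 1.282 = 2.679 mg/L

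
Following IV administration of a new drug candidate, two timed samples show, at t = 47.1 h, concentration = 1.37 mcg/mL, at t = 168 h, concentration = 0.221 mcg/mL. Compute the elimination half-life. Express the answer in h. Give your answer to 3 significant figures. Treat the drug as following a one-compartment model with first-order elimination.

k = ln(C₁/C₂) / (t₂ − t₁) = ln(1.37/0.221) / (168 − 47.1)
  = 1.824 / 120.9 = 0.01509 h⁻¹
t½ = ln2 / k = 0.693147 / 0.01509 = 45.93 h

45.9 h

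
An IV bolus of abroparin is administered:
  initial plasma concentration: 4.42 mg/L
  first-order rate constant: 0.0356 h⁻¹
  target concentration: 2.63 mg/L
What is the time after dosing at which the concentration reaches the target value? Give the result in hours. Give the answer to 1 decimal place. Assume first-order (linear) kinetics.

14.6 h

t = ln(C₀ / C) / k = ln(4.420 / 2.63) / 0.03560
  = ln(1.681) / 0.03560 = 0.5194 / 0.03560 = 14.59 h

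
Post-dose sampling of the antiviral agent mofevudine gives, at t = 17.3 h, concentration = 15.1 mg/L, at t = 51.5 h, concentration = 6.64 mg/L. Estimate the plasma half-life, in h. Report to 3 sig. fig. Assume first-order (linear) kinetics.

28.9 h

k = ln(C₁/C₂) / (t₂ − t₁) = ln(15.1/6.64) / (51.5 − 17.3)
  = 0.8216 / 34.20 = 0.02402 h⁻¹
t½ = ln2 / k = 0.693147 / 0.02402 = 28.86 h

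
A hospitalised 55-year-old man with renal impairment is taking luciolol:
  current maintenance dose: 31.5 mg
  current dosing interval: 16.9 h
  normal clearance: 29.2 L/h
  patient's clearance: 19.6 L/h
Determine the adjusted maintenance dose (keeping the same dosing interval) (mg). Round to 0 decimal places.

21 mg

To keep the same average steady-state level, dosing rate must scale with clearance.
CL ratio = 19.6 / 29.2 = 0.6712
New dose (same interval) = 31.5 × 0.6712 = 21.14 mg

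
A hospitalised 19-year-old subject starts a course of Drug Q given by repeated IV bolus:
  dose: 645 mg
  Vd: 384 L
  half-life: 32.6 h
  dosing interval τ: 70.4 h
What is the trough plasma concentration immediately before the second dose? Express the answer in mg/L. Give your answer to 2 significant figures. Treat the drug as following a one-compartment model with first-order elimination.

0.38 mg/L

C₀ per dose = Dose / Vd = 645 / 384 = 1.680 mg/L
k = ln2 / t½ = 0.693147 / 32.6 = 0.02126 h⁻¹
Fraction remaining after one interval: r = e^(−kτ) = e^(−0.02126 × 70.4) = 0.2239
Before dose 2, 1 dose has been given (aged 1τ).
C_trough = C₀ × r = 1.680 × 0.2239 = 0.3762 mg/L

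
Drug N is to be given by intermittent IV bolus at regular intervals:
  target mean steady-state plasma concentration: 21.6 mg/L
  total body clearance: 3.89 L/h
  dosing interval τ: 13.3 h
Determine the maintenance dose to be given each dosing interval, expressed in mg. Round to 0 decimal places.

1118 mg

At steady state, Dose/τ = Css × CL.
Dose = Css × CL × τ = 21.6 × 3.890 × 13.3 = 1118 mg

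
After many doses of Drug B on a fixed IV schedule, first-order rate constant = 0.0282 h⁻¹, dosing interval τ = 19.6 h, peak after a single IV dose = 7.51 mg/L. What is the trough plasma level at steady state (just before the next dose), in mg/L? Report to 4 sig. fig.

e^(−kτ) = e^(−0.02820 × 19.6) = 0.5754
Accumulation ratio R = 1 / (1 − e^(−kτ)) = 1 / (1 − 0.5754) = 2.355
Steady-state trough = C₀ × R × e^(−kτ) = 7.51 × 2.355 × 0.5754 = 10.18 mg/L

10.18 mg/L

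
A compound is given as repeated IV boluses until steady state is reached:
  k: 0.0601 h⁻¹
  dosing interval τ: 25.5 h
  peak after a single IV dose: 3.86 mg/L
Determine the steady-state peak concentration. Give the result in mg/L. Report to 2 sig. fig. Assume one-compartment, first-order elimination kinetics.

4.9 mg/L

e^(−kτ) = e^(−0.06010 × 25.5) = 0.2160
Accumulation ratio R = 1 / (1 − e^(−kτ)) = 1 / (1 − 0.2160) = 1.276
Steady-state peak = C₀ × R = 3.86 × 1.276 = 4.925 mg/L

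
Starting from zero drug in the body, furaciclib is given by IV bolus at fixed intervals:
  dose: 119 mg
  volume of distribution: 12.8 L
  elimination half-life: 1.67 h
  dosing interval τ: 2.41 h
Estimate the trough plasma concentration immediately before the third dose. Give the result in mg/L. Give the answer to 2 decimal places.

4.68 mg/L

C₀ per dose = Dose / Vd = 119 / 12.8 = 9.297 mg/L
k = ln2 / t½ = 0.693147 / 1.67 = 0.4151 h⁻¹
Fraction remaining after one interval: r = e^(−kτ) = e^(−0.4151 × 2.41) = 0.3677
Before dose 3, 2 doses have been given (aged 1τ, 2τ).
C_trough = C₀ × (r + r²) = 9.297 × (0.3677 + 0.1352) = 4.675 mg/L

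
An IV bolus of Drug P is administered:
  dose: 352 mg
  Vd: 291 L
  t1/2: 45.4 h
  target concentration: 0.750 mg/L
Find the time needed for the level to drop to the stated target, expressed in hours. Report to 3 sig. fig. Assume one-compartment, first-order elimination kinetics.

C₀ = Dose / Vd = 352.0 / 291 = 1.210 mg/L
k = ln2 / t½ = 0.693147 / 45.4 = 0.01527 h⁻¹
t = ln(C₀ / C) / k = ln(1.210 / 0.750) / 0.01527
  = ln(1.613) / 0.01527 = 0.4781 / 0.01527 = 31.31 h

31.3 h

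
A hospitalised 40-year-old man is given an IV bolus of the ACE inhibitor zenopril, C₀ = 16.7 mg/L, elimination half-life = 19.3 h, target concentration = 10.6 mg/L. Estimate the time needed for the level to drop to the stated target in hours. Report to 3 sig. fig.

k = ln2 / t½ = 0.693147 / 19.3 = 0.03591 h⁻¹
t = ln(C₀ / C) / k = ln(16.70 / 10.6) / 0.03591
  = ln(1.575) / 0.03591 = 0.4543 / 0.03591 = 12.65 h

12.7 h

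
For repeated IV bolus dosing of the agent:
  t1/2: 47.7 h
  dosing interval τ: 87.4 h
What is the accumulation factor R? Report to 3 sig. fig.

1.39

k = ln2 / t½ = 0.693147 / 47.7 = 0.01453 h⁻¹
e^(−kτ) = e^(−0.01453 × 87.4) = 0.2809
Accumulation ratio R = 1 / (1 − e^(−kτ)) = 1 / (1 − 0.2809) = 1.391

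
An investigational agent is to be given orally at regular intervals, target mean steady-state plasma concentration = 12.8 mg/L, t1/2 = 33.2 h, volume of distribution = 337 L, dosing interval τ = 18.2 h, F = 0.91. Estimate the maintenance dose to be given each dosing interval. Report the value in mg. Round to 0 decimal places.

k = ln2 / t½ = 0.693147 / 33.2 = 0.02088 h⁻¹
CL = k × Vd = 0.02088 × 337 = 7.037 L/h
At steady state, F × (Dose/τ) = Css × CL.
Dose = Css × CL × τ / F = 12.8 × 7.037 × 18.2 / 0.91 = 1801 mg

1801 mg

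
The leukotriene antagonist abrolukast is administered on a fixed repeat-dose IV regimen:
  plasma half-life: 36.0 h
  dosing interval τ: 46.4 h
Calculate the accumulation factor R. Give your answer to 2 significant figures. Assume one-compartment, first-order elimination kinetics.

1.7

k = ln2 / t½ = 0.693147 / 36.0 = 0.01925 h⁻¹
e^(−kτ) = e^(−0.01925 × 46.4) = 0.4093
Accumulation ratio R = 1 / (1 − e^(−kτ)) = 1 / (1 − 0.4093) = 1.693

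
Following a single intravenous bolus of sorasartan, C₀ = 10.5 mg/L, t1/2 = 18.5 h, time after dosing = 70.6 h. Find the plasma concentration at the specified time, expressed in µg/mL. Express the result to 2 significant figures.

k = ln2 / t½ = 0.693147 / 18.5 = 0.03747 h⁻¹
C = C₀ · e^(−k·t) = 10.50 × e^(−0.03747 × 70.6)
  = 10.50 × 0.07098 = 0.7453 mg/L
(0.7453 mg/L = 0.7453 µg/mL)

0.75 µg/mL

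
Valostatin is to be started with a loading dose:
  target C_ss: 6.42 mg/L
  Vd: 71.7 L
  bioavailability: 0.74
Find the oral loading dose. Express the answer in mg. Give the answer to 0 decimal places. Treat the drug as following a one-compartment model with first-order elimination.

622 mg

LD = Css × Vd / F = 6.42 × 71.7 / 0.74 = 622.0 mg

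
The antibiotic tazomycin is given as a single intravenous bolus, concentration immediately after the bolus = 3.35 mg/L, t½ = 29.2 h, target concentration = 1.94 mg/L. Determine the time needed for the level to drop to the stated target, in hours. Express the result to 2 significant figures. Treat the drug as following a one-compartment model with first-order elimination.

k = ln2 / t½ = 0.693147 / 29.2 = 0.02374 h⁻¹
t = ln(C₀ / C) / k = ln(3.350 / 1.94) / 0.02374
  = ln(1.727) / 0.02374 = 0.5464 / 0.02374 = 23.02 h

23 h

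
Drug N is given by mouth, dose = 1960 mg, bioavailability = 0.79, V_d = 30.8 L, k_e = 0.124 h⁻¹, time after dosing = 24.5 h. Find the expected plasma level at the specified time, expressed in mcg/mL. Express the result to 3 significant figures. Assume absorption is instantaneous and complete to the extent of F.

Amount reaching circulation = F × Dose = 0.79 × 1960 = 1548 mg
C₀ = F·Dose / Vd = 1548 / 30.8 = 50.26 mg/L
C = C₀ · e^(−k·t) = 50.26 × e^(−0.1240 × 24.5)
  = 50.26 × 0.04793 = 2.409 mg/L
(2.409 mg/L = 2.409 mcg/mL)

2.41 mcg/mL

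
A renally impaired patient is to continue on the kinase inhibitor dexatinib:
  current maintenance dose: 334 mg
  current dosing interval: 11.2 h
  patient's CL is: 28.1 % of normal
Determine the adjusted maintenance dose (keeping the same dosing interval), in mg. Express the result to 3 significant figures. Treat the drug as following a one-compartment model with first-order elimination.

93.9 mg

To keep the same average steady-state level, dosing rate must scale with clearance.
CL ratio = 28.1 / 100 = 0.2810
New dose (same interval) = 334 × 0.2810 = 93.85 mg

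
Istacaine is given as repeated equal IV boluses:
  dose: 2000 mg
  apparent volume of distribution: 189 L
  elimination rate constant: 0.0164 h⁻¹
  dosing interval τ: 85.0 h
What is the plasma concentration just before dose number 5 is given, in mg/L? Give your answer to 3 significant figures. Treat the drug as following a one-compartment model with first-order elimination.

3.48 mg/L

C₀ per dose = Dose / Vd = 2000 / 189 = 10.58 mg/L
Fraction remaining after one interval: r = e^(−kτ) = e^(−0.01640 × 85.0) = 0.2481
Before dose 5, 4 doses have been given (aged 1τ, 2τ, 3τ, 4τ).
C_trough = C₀ × (r + r² + … + r^4) = C₀ × r(1−r^4)/(1−r)
        = 10.58 × 0.2481 × (1 − 0.003789) / (1 − 0.2481) = 3.478 mg/L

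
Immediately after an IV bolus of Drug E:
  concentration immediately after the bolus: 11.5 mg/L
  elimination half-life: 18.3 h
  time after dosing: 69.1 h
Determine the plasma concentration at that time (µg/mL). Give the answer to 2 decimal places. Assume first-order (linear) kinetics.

k = ln2 / t½ = 0.693147 / 18.3 = 0.03788 h⁻¹
C = C₀ · e^(−k·t) = 11.50 × e^(−0.03788 × 69.1)
  = 11.50 × 0.07298 = 0.8393 mg/L
(0.8393 mg/L = 0.8393 µg/mL)

0.84 µg/mL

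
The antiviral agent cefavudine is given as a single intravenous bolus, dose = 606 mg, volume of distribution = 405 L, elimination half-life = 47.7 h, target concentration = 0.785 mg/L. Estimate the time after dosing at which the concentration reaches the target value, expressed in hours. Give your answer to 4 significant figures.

C₀ = Dose / Vd = 606.0 / 405 = 1.496 mg/L
k = ln2 / t½ = 0.693147 / 47.7 = 0.01453 h⁻¹
t = ln(C₀ / C) / k = ln(1.496 / 0.785) / 0.01453
  = ln(1.906) / 0.01453 = 0.6450 / 0.01453 = 44.39 h

44.39 h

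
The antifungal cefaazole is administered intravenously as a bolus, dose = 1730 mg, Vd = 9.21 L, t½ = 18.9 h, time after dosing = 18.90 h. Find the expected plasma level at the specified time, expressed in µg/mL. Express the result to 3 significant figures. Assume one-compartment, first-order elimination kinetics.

C₀ = Dose / Vd = 1730 / 9.21 = 187.8 mg/L
k = ln2 / t½ = 0.693147 / 18.9 = 0.03667 h⁻¹
t / t½ = 18.90 / 18.9 = 1 half-lives
C = C₀ × (1/2)^1 = 187.8 × 0.5000 = 93.90 mg/L
(93.90 mg/L = 93.90 µg/mL)

93.9 µg/mL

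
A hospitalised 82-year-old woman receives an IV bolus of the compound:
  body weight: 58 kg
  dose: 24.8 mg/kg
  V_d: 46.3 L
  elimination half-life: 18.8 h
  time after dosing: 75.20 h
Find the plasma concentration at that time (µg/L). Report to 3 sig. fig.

1940 µg/L

Total dose = 24.8 × 58 = 1438 mg
C₀ = Dose / Vd = 1438 / 46.3 = 31.06 mg/L
k = ln2 / t½ = 0.693147 / 18.8 = 0.03687 h⁻¹
t / t½ = 75.20 / 18.8 = 4 half-lives
C = C₀ × (1/2)^4 = 31.06 × 0.06250 = 1.941 mg/L
Convert: 1.941 mg/L × 1000 = 1941 µg/L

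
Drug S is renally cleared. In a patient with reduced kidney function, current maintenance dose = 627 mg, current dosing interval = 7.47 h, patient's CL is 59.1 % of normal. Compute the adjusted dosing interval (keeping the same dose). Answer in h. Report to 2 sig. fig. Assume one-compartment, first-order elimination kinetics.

13 h

To keep the same average steady-state level, dosing rate must scale with clearance.
CL ratio = 59.1 / 100 = 0.5910
New interval (same dose) = 7.47 / 0.5910 = 12.64 h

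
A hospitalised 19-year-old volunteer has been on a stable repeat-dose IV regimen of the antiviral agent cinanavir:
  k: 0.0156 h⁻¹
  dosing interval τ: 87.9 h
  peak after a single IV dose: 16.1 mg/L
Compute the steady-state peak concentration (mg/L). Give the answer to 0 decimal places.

e^(−kτ) = e^(−0.01560 × 87.9) = 0.2538
Accumulation ratio R = 1 / (1 − e^(−kτ)) = 1 / (1 − 0.2538) = 1.340
Steady-state peak = C₀ × R = 16.1 × 1.340 = 21.57 mg/L

22 mg/L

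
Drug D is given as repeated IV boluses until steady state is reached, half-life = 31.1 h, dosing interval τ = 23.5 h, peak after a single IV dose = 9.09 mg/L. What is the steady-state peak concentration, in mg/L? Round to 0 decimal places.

22 mg/L

k = ln2 / t½ = 0.693147 / 31.1 = 0.02229 h⁻¹
e^(−kτ) = e^(−0.02229 × 23.5) = 0.5923
Accumulation ratio R = 1 / (1 − e^(−kτ)) = 1 / (1 − 0.5923) = 2.453
Steady-state peak = C₀ × R = 9.09 × 2.453 = 22.30 mg/L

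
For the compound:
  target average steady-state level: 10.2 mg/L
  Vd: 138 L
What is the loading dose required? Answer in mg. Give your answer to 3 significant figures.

1410 mg

LD = Css × Vd = 10.2 × 138 = 1408 mg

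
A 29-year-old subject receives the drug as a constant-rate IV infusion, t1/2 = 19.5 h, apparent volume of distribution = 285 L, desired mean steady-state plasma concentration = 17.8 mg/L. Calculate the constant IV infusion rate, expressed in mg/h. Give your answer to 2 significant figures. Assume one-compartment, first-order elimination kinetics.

k = ln2 / t½ = 0.693147 / 19.5 = 0.03555 h⁻¹
CL = k × Vd = 0.03555 × 285 = 10.13 L/h
At steady state, infusion rate R₀ = Css × CL = 17.8 × 10.13 = 180.3 mg/h

180 mg/h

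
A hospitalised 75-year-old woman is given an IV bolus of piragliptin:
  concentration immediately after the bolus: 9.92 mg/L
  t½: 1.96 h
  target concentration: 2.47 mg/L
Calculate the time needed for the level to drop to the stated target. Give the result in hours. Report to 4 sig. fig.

3.931 h

k = ln2 / t½ = 0.693147 / 1.96 = 0.3536 h⁻¹
t = ln(C₀ / C) / k = ln(9.920 / 2.47) / 0.3536
  = ln(4.016) / 0.3536 = 1.390 / 0.3536 = 3.931 h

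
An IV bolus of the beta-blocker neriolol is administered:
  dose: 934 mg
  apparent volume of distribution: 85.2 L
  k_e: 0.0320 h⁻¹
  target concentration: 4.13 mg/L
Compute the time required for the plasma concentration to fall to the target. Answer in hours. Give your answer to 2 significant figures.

C₀ = Dose / Vd = 934.0 / 85.2 = 10.96 mg/L
t = ln(C₀ / C) / k = ln(10.96 / 4.13) / 0.03200
  = ln(2.654) / 0.03200 = 0.9761 / 0.03200 = 30.50 h

31 h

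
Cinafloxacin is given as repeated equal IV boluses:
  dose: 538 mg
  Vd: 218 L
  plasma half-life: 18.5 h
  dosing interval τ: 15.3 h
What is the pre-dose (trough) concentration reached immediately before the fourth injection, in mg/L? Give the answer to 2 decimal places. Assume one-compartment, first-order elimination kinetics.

C₀ per dose = Dose / Vd = 538 / 218 = 2.468 mg/L
k = ln2 / t½ = 0.693147 / 18.5 = 0.03747 h⁻¹
Fraction remaining after one interval: r = e^(−kτ) = e^(−0.03747 × 15.3) = 0.5637
Before dose 4, 3 doses have been given (aged 1τ, 2τ, 3τ).
C_trough = C₀ × (r + r² + … + r^3) = C₀ × r(1−r^3)/(1−r)
        = 2.468 × 0.5637 × (1 − 0.1791) / (1 − 0.5637) = 2.618 mg/L

2.62 mg/L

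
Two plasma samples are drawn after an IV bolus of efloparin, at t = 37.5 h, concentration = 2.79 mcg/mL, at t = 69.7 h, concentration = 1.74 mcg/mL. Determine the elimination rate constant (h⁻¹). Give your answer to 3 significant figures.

0.0147 h⁻¹

k = ln(C₁/C₂) / (t₂ − t₁) = ln(2.79/1.74) / (69.7 − 37.5)
  = 0.4722 / 32.20 = 0.01466 h⁻¹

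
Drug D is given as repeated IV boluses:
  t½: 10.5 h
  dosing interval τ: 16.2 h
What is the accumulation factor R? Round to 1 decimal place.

1.5

k = ln2 / t½ = 0.693147 / 10.5 = 0.06601 h⁻¹
e^(−kτ) = e^(−0.06601 × 16.2) = 0.3432
Accumulation ratio R = 1 / (1 − e^(−kτ)) = 1 / (1 − 0.3432) = 1.523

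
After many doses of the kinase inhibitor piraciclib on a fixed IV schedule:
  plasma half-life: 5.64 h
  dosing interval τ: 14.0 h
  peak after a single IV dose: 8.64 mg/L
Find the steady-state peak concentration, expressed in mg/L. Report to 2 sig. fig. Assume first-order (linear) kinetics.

k = ln2 / t½ = 0.693147 / 5.64 = 0.1229 h⁻¹
e^(−kτ) = e^(−0.1229 × 14.0) = 0.1790
Accumulation ratio R = 1 / (1 − e^(−kτ)) = 1 / (1 − 0.1790) = 1.218
Steady-state peak = C₀ × R = 8.64 × 1.218 = 10.52 mg/L

11 mg/L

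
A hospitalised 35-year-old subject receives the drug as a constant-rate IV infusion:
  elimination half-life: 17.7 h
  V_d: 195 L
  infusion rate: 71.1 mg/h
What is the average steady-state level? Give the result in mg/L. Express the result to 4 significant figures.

k = ln2 / t½ = 0.693147 / 17.7 = 0.03916 h⁻¹
CL = k × Vd = 0.03916 × 195 = 7.636 L/h
At steady state Css = R₀ / CL = 71.1 / 7.636 = 9.311 mg/L

9.311 mg/L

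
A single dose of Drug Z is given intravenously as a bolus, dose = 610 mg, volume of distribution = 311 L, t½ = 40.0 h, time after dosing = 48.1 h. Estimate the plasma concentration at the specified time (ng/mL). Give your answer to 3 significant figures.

852 ng/mL

C₀ = Dose / Vd = 610.0 / 311 = 1.961 mg/L
k = ln2 / t½ = 0.693147 / 40.0 = 0.01733 h⁻¹
C = C₀ · e^(−k·t) = 1.961 × e^(−0.01733 × 48.1)
  = 1.961 × 0.4345 = 0.8521 mg/L
Convert: 0.8521 mg/L × 1000 = 852.1 ng/mL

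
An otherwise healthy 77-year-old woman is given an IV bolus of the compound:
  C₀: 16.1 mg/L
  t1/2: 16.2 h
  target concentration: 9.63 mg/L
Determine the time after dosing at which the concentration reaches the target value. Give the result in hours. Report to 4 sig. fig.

k = ln2 / t½ = 0.693147 / 16.2 = 0.04279 h⁻¹
t = ln(C₀ / C) / k = ln(16.10 / 9.63) / 0.04279
  = ln(1.672) / 0.04279 = 0.5140 / 0.04279 = 12.01 h

12.01 h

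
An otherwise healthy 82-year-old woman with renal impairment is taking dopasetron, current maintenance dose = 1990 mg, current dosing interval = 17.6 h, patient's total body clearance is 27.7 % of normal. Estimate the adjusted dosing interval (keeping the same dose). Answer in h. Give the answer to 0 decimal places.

64 h

To keep the same average steady-state level, dosing rate must scale with clearance.
CL ratio = 27.7 / 100 = 0.2770
New interval (same dose) = 17.6 / 0.2770 = 63.54 h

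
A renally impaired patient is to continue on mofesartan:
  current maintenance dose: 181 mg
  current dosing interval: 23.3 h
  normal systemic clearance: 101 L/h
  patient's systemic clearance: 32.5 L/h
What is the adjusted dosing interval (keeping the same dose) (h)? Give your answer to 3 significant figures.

72.4 h

To keep the same average steady-state level, dosing rate must scale with clearance.
CL ratio = 32.5 / 101 = 0.3218
New interval (same dose) = 23.3 / 0.3218 = 72.41 h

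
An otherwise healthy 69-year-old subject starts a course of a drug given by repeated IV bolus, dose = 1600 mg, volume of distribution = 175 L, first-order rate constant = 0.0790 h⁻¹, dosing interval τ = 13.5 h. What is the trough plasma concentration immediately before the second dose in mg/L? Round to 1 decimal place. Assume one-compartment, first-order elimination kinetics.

3.1 mg/L

C₀ per dose = Dose / Vd = 1600 / 175 = 9.143 mg/L
Fraction remaining after one interval: r = e^(−kτ) = e^(−0.07900 × 13.5) = 0.3442
Before dose 2, 1 dose has been given (aged 1τ).
C_trough = C₀ × r = 9.143 × 0.3442 = 3.147 mg/L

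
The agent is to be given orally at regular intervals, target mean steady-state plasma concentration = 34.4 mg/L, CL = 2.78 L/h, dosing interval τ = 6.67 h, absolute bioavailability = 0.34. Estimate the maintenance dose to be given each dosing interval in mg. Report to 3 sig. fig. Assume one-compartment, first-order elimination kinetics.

At steady state, F × (Dose/τ) = Css × CL.
Dose = Css × CL × τ / F = 34.4 × 2.780 × 6.67 / 0.34 = 1876 mg

1880 mg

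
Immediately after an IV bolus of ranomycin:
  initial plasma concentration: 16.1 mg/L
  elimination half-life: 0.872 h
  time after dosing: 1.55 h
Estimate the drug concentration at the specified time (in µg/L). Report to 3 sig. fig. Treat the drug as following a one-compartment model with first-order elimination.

k = ln2 / t½ = 0.693147 / 0.872 = 0.7949 h⁻¹
C = C₀ · e^(−k·t) = 16.10 × e^(−0.7949 × 1.55)
  = 16.10 × 0.2917 = 4.696 mg/L
Convert: 4.696 mg/L × 1000 = 4696 µg/L

4700 µg/L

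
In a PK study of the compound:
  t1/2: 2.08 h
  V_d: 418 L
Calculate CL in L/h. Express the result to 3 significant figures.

139 L/h

k = ln2 / t½ = 0.693147 / 2.08 = 0.3332 h⁻¹
CL = k × Vd = 0.3332 × 418 = 139.3 L/h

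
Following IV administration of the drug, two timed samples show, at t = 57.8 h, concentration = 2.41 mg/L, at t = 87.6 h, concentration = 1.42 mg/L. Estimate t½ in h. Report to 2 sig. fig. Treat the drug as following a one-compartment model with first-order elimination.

39 h

k = ln(C₁/C₂) / (t₂ − t₁) = ln(2.41/1.42) / (87.6 − 57.8)
  = 0.5290 / 29.80 = 0.01775 h⁻¹
t½ = ln2 / k = 0.693147 / 0.01775 = 39.05 h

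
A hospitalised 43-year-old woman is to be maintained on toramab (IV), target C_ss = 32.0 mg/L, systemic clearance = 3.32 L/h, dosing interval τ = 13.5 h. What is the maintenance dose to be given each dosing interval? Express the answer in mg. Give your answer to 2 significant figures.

At steady state, Dose/τ = Css × CL.
Dose = Css × CL × τ = 32.0 × 3.320 × 13.5 = 1434 mg

1400 mg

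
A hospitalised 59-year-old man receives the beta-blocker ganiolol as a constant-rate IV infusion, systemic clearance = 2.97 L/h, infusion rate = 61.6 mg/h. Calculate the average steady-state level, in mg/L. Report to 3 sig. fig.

At steady state Css = R₀ / CL = 61.6 / 2.970 = 20.74 mg/L

20.7 mg/L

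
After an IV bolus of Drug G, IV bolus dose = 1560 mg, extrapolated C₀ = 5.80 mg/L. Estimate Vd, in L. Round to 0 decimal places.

269 L

Vd = Dose / C₀ = 1560 / 5.80 = 269.0 L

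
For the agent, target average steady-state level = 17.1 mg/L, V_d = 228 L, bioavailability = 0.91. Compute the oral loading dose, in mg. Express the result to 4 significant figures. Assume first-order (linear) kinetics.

4284 mg

LD = Css × Vd / F = 17.1 × 228 / 0.91 = 4284 mg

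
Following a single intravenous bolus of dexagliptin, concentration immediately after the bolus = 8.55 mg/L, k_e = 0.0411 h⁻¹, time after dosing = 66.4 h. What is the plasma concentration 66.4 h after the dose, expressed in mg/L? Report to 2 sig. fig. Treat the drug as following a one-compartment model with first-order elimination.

0.56 mg/L

C = C₀ · e^(−k·t) = 8.550 × e^(−0.04110 × 66.4)
  = 8.550 × 0.06528 = 0.5581 mg/L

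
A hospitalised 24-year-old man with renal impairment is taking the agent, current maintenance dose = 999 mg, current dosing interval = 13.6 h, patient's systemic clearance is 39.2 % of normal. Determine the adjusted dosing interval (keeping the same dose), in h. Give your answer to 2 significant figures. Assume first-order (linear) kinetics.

35 h

To keep the same average steady-state level, dosing rate must scale with clearance.
CL ratio = 39.2 / 100 = 0.3920
New interval (same dose) = 13.6 / 0.3920 = 34.69 h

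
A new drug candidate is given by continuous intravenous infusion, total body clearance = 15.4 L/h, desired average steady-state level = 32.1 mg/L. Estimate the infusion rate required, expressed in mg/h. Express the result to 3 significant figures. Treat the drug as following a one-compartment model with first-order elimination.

494 mg/h

At steady state, infusion rate R₀ = Css × CL = 32.1 × 15.40 = 494.3 mg/h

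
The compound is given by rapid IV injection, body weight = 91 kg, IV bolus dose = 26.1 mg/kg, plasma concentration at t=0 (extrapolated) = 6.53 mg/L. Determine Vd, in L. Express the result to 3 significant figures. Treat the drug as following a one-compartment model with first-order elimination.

364 L

Dose = 26.1 × 91 = 2375 mg
Vd = Dose / C₀ = 2375 / 6.53 = 363.7 L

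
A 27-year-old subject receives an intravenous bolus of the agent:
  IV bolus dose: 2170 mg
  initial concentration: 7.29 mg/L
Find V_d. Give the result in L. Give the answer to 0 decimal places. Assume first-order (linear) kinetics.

298 L

Vd = Dose / C₀ = 2170 / 7.29 = 297.7 L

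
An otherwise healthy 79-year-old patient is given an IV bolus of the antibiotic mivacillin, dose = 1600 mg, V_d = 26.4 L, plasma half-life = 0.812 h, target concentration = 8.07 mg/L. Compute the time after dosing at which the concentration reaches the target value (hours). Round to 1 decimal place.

C₀ = Dose / Vd = 1600 / 26.4 = 60.61 mg/L
k = ln2 / t½ = 0.693147 / 0.812 = 0.8536 h⁻¹
t = ln(C₀ / C) / k = ln(60.61 / 8.07) / 0.8536
  = ln(7.511) / 0.8536 = 2.016 / 0.8536 = 2.362 h

2.4 h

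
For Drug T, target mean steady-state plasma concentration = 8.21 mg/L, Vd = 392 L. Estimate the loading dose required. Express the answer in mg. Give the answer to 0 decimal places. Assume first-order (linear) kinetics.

3218 mg

LD = Css × Vd = 8.21 × 392 = 3218 mg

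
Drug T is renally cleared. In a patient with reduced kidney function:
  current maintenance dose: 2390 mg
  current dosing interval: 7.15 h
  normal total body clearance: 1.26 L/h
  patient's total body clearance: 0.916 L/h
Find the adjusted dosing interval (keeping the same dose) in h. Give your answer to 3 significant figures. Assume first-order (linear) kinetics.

To keep the same average steady-state level, dosing rate must scale with clearance.
CL ratio = 0.916 / 1.26 = 0.7270
New interval (same dose) = 7.15 / 0.7270 = 9.835 h

9.84 h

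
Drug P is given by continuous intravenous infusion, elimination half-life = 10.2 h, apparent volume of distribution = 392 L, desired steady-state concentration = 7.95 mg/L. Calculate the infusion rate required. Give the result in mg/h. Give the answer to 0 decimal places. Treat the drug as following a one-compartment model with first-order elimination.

k = ln2 / t½ = 0.693147 / 10.2 = 0.06796 h⁻¹
CL = k × Vd = 0.06796 × 392 = 26.64 L/h
At steady state, infusion rate R₀ = Css × CL = 7.95 × 26.64 = 211.8 mg/h

212 mg/h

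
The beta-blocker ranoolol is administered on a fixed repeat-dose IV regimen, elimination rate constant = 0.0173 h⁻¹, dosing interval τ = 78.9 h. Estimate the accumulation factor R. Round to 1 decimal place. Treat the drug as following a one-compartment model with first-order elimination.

e^(−kτ) = e^(−0.01730 × 78.9) = 0.2554
Accumulation ratio R = 1 / (1 − e^(−kτ)) = 1 / (1 − 0.2554) = 1.343

1.3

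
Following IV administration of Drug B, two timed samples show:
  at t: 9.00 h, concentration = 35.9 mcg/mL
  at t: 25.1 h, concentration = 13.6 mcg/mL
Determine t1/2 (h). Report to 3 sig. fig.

11.5 h

k = ln(C₁/C₂) / (t₂ − t₁) = ln(35.9/13.6) / (25.1 − 9.00)
  = 0.9707 / 16.10 = 0.06029 h⁻¹
t½ = ln2 / k = 0.693147 / 0.06029 = 11.50 h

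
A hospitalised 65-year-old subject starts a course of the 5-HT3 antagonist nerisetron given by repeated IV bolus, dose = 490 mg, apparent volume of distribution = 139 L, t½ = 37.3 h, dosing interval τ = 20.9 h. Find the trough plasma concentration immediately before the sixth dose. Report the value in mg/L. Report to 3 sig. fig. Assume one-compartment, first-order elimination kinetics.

6.36 mg/L

C₀ per dose = Dose / Vd = 490 / 139 = 3.525 mg/L
k = ln2 / t½ = 0.693147 / 37.3 = 0.01858 h⁻¹
Fraction remaining after one interval: r = e^(−kτ) = e^(−0.01858 × 20.9) = 0.6782
Before dose 6, 5 doses have been given (aged 1τ, 2τ, 3τ, 4τ, 5τ).
C_trough = C₀ × (r + r² + … + r^5) = C₀ × r(1−r^5)/(1−r)
        = 3.525 × 0.6782 × (1 − 0.1435) / (1 − 0.6782) = 6.363 mg/L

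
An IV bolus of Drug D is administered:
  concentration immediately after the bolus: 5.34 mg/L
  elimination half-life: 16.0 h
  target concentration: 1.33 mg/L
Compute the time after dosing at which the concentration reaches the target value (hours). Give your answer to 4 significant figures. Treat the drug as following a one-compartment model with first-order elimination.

k = ln2 / t½ = 0.693147 / 16.0 = 0.04332 h⁻¹
t = ln(C₀ / C) / k = ln(5.340 / 1.33) / 0.04332
  = ln(4.015) / 0.04332 = 1.390 / 0.04332 = 32.09 h

32.09 h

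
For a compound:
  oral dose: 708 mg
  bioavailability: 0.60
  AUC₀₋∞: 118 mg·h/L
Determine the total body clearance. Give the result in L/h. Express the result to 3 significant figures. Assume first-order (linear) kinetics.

CL = F·Dose / AUC = 0.60 × 708 / 118 = 3.600 L/h

3.60 L/h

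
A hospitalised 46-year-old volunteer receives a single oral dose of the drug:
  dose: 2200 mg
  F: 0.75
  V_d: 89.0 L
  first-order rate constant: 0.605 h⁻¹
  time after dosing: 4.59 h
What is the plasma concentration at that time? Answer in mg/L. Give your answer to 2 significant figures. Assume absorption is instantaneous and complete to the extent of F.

Amount reaching circulation = F × Dose = 0.75 × 2200 = 1650 mg
C₀ = F·Dose / Vd = 1650 / 89.0 = 18.54 mg/L
C = C₀ · e^(−k·t) = 18.54 × e^(−0.6050 × 4.59)
  = 18.54 × 0.06223 = 1.154 mg/L

1.2 mg/L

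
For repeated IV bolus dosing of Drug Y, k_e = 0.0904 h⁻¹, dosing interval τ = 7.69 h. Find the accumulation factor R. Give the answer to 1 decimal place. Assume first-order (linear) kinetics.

e^(−kτ) = e^(−0.09040 × 7.69) = 0.4990
Accumulation ratio R = 1 / (1 − e^(−kτ)) = 1 / (1 − 0.4990) = 1.996

2.0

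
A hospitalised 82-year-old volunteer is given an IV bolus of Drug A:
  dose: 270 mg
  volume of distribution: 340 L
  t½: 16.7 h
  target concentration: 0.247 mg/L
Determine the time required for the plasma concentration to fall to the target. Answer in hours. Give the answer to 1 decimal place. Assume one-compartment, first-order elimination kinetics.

28.1 h

C₀ = Dose / Vd = 270.0 / 340 = 0.7941 mg/L
k = ln2 / t½ = 0.693147 / 16.7 = 0.04151 h⁻¹
t = ln(C₀ / C) / k = ln(0.7941 / 0.247) / 0.04151
  = ln(3.215) / 0.04151 = 1.168 / 0.04151 = 28.14 h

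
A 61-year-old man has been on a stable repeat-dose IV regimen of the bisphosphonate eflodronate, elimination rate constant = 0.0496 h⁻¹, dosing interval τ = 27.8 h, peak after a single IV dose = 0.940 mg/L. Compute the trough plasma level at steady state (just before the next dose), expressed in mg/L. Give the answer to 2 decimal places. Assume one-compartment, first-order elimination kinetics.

0.32 mg/L

e^(−kτ) = e^(−0.04960 × 27.8) = 0.2519
Accumulation ratio R = 1 / (1 − e^(−kτ)) = 1 / (1 − 0.2519) = 1.337
Steady-state trough = C₀ × R × e^(−kτ) = 0.940 × 1.337 × 0.2519 = 0.3166 mg/L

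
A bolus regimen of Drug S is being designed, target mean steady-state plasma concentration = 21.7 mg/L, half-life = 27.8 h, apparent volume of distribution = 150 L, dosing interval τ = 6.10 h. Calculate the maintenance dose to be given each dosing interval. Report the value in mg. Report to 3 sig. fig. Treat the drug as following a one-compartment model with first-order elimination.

495 mg

k = ln2 / t½ = 0.693147 / 27.8 = 0.02493 h⁻¹
CL = k × Vd = 0.02493 × 150 = 3.740 L/h
At steady state, Dose/τ = Css × CL.
Dose = Css × CL × τ = 21.7 × 3.740 × 6.10 = 495.1 mg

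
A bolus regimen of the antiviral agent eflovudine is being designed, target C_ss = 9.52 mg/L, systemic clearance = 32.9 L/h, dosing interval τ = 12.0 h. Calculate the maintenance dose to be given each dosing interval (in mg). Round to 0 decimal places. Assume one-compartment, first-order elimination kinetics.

At steady state, Dose/τ = Css × CL.
Dose = Css × CL × τ = 9.52 × 32.90 × 12.0 = 3758 mg

3758 mg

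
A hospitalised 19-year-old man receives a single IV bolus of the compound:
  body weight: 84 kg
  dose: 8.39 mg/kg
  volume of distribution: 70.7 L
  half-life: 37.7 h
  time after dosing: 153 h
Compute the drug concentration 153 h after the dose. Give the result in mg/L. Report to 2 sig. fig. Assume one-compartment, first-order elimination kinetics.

Total dose = 8.39 × 84 = 704.8 mg
C₀ = Dose / Vd = 704.8 / 70.7 = 9.969 mg/L
k = ln2 / t½ = 0.693147 / 37.7 = 0.01839 h⁻¹
C = C₀ · e^(−k·t) = 9.969 × e^(−0.01839 × 153)
  = 9.969 × 0.05998 = 0.5979 mg/L

0.60 mg/L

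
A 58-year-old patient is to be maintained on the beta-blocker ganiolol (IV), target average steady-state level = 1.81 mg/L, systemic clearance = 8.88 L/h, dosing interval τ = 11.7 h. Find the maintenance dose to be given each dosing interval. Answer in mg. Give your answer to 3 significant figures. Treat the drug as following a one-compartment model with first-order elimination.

188 mg

At steady state, Dose/τ = Css × CL.
Dose = Css × CL × τ = 1.81 × 8.880 × 11.7 = 188.1 mg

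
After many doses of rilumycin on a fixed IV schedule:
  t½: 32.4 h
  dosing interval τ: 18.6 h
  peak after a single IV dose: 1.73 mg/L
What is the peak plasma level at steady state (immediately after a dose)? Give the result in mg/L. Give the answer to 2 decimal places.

5.27 mg/L

k = ln2 / t½ = 0.693147 / 32.4 = 0.02139 h⁻¹
e^(−kτ) = e^(−0.02139 × 18.6) = 0.6718
Accumulation ratio R = 1 / (1 − e^(−kτ)) = 1 / (1 − 0.6718) = 3.047
Steady-state peak = C₀ × R = 1.73 × 3.047 = 5.271 mg/L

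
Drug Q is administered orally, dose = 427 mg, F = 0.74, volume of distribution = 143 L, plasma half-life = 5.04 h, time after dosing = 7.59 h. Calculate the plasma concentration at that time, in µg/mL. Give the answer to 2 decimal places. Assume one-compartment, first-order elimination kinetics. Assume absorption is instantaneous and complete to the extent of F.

0.78 µg/mL

Amount reaching circulation = F × Dose = 0.74 × 427.0 = 316.0 mg
C₀ = F·Dose / Vd = 316.0 / 143 = 2.210 mg/L
k = ln2 / t½ = 0.693147 / 5.04 = 0.1375 h⁻¹
C = C₀ · e^(−k·t) = 2.210 × e^(−0.1375 × 7.59)
  = 2.210 × 0.3522 = 0.7784 mg/L
(0.7784 mg/L = 0.7784 µg/mL)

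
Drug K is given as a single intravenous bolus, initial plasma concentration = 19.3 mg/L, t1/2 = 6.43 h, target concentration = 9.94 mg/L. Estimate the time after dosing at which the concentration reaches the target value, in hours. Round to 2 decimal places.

6.16 h

k = ln2 / t½ = 0.693147 / 6.43 = 0.1078 h⁻¹
t = ln(C₀ / C) / k = ln(19.30 / 9.94) / 0.1078
  = ln(1.942) / 0.1078 = 0.6637 / 0.1078 = 6.157 h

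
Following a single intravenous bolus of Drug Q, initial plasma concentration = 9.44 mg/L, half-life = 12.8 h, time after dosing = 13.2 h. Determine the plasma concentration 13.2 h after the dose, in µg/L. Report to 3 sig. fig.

4620 µg/L

k = ln2 / t½ = 0.693147 / 12.8 = 0.05415 h⁻¹
C = C₀ · e^(−k·t) = 9.440 × e^(−0.05415 × 13.2)
  = 9.440 × 0.4893 = 4.619 mg/L
Convert: 4.619 mg/L × 1000 = 4619 µg/L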